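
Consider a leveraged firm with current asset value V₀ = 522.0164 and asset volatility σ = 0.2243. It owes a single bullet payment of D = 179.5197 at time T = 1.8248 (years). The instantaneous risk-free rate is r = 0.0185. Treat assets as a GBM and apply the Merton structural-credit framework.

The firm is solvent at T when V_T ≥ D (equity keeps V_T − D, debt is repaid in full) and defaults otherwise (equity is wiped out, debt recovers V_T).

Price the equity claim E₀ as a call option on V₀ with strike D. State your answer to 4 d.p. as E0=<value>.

E0=348.4590

d₁ = [ln(V₀/D) + (r + σ²/2)T] / (σ√T)
   = [ln(522.0164/179.5197) + (0.0185 + 0.5·0.2243²)·1.8248] / (0.2243·√1.8248)
   = [1.067414 + 0.079662] / 0.302996 = 3.785780
d₂ = d₁ − σ√T = 3.785780 − 0.302996 = 3.482784
N(d₁) = 0.999923,  N(d₂) = 0.999752,  e^(−rT) = 0.966805
E₀ = V₀·N(d₁) − D·e^(−rT)·N(d₂)
   = 522.0164·0.999923 − 179.5197·0.966805·0.999752 = 348.458985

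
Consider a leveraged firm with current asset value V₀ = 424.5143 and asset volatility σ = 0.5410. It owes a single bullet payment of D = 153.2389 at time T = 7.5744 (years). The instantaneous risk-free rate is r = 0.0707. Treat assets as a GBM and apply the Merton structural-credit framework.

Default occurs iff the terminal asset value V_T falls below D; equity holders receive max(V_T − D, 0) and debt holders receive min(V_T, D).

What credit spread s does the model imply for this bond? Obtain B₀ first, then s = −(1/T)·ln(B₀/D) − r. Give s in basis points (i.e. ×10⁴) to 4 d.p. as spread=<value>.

d₁ = [ln(V₀/D) + (r + σ²/2)T] / (σ√T)
   = [ln(424.5143/153.2389) + (0.0707 + 0.5·0.5410²)·7.5744] / (0.5410·√7.5744)
   = [1.018948 + 1.643952] / 1.488920 = 1.788477
d₂ = d₁ − σ√T = 1.788477 − 1.488920 = 0.299557
N(d₁) = 0.963150,  N(d₂) = 0.617742,  e^(−rT) = 0.585371
E₀ = V₀·N(d₁) − D·e^(−rT)·N(d₂)
   = 424.5143·0.963150 − 153.2389·0.585371·0.617742 = 353.458688
B₀ = V₀ − E₀ = 424.5143 − 353.458688 = 71.055612
spread = −(1/T)·ln(B₀/D) − r = −(1/7.5744)·ln(71.055612/153.2389) − 0.0707 = 0.03076484
in basis points: 0.03076484 × 10⁴ = 307.6484 bp

spread=307.6484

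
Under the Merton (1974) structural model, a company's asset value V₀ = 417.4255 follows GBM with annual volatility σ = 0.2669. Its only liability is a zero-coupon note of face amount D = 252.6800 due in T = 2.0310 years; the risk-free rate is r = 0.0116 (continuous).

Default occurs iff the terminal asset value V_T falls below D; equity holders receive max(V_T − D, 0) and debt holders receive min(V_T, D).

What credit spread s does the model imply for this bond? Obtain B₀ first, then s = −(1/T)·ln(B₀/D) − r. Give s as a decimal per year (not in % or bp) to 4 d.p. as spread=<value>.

d₁ = [ln(V₀/D) + (r + σ²/2)T] / (σ√T)
   = [ln(417.4255/252.6800) + (0.0116 + 0.5·0.2669²)·2.0310] / (0.2669·√2.0310)
   = [0.501982 + 0.095899] / 0.380368 = 1.571852
d₂ = d₁ − σ√T = 1.571852 − 0.380368 = 1.191484
N(d₁) = 0.942008,  N(d₂) = 0.883268,  e^(−rT) = 0.976716
E₀ = V₀·N(d₁) − D·e^(−rT)·N(d₂)
   = 417.4255·0.942008 − 252.6800·0.976716·0.883268 = 175.230428
B₀ = V₀ − E₀ = 417.4255 − 175.230428 = 242.195072
spread = −(1/T)·ln(B₀/D) − r = −(1/2.0310)·ln(242.195072/252.6800) − 0.0116 = 0.00926676

spread=0.0093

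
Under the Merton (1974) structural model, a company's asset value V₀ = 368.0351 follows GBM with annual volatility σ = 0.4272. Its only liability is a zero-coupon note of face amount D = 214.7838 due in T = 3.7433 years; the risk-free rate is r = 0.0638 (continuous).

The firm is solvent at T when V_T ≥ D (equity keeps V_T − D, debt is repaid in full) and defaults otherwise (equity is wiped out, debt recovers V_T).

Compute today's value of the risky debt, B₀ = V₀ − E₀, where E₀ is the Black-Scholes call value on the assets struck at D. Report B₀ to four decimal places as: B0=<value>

d₁ = [ln(V₀/D) + (r + σ²/2)T] / (σ√T)
   = [ln(368.0351/214.7838) + (0.0638 + 0.5·0.4272²)·3.7433] / (0.4272·√3.7433)
   = [0.538546 + 0.580398] / 0.826530 = 1.353786
d₂ = d₁ − σ√T = 1.353786 − 0.826530 = 0.527256
N(d₁) = 0.912098,  N(d₂) = 0.700992,  e^(−rT) = 0.787555
E₀ = V₀·N(d₁) − D·e^(−rT)·N(d₂)
   = 368.0351·0.912098 − 214.7838·0.787555·0.700992 = 217.108351
B₀ = V₀ − E₀ = 368.0351 − 217.108351 = 150.926749

B0=150.9267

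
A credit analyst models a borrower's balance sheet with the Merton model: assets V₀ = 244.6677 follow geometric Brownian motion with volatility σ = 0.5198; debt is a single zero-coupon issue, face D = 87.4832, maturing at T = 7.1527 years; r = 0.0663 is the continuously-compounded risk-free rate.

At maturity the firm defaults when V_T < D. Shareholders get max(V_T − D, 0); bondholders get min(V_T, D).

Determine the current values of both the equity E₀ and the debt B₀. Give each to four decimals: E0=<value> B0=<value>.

E0=200.0026 B0=44.6651

d₁ = [ln(V₀/D) + (r + σ²/2)T] / (σ√T)
   = [ln(244.6677/87.4832) + (0.0663 + 0.5·0.5198²)·7.1527] / (0.5198·√7.1527)
   = [1.028454 + 1.440525] / 1.390181 = 1.776013
d₂ = d₁ − σ√T = 1.776013 − 1.390181 = 0.385832
N(d₁) = 0.962135,  N(d₂) = 0.650190,  e^(−rT) = 0.622368
E₀ = V₀·N(d₁) − D·e^(−rT)·N(d₂)
   = 244.6677·0.962135 − 87.4832·0.622368·0.650190 = 200.002570
B₀ = V₀ − E₀ = 244.6677 − 200.002570 = 44.665130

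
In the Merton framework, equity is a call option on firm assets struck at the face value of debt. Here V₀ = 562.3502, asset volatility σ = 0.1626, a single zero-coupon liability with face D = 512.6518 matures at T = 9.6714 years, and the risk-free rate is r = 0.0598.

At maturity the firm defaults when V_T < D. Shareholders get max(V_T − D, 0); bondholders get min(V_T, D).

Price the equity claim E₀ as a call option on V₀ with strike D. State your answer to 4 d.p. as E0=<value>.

E0=283.3946

d₁ = [ln(V₀/D) + (r + σ²/2)T] / (σ√T)
   = [ln(562.3502/512.6518) + (0.0598 + 0.5·0.1626²)·9.6714] / (0.1626·√9.6714)
   = [0.092528 + 0.706200] / 0.505668 = 1.579550
d₂ = d₁ − σ√T = 1.579550 − 0.505668 = 1.073883
N(d₁) = 0.942895,  N(d₂) = 0.858562,  e^(−rT) = 0.560823
E₀ = V₀·N(d₁) − D·e^(−rT)·N(d₂)
   = 562.3502·0.942895 − 512.6518·0.560823·0.858562 = 283.394554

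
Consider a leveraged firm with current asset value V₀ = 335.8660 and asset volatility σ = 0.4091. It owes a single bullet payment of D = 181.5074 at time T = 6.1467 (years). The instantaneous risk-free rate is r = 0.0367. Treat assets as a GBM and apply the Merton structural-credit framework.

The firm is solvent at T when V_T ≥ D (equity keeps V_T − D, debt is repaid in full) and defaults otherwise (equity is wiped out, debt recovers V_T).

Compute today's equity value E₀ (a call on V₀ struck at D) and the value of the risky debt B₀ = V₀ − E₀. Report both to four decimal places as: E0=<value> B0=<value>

E0=214.6753 B0=121.1907

d₁ = [ln(V₀/D) + (r + σ²/2)T] / (σ√T)
   = [ln(335.8660/181.5074) + (0.0367 + 0.5·0.4091²)·6.1467] / (0.4091·√6.1467)
   = [0.615416 + 0.739948] / 1.014263 = 1.336305
d₂ = d₁ − σ√T = 1.336305 − 1.014263 = 0.322042
N(d₁) = 0.909275,  N(d₂) = 0.626290,  e^(−rT) = 0.798050
E₀ = V₀·N(d₁) − D·e^(−rT)·N(d₂)
   = 335.8660·0.909275 − 181.5074·0.798050·0.626290 = 214.675316
B₀ = V₀ − E₀ = 335.8660 − 214.675316 = 121.190684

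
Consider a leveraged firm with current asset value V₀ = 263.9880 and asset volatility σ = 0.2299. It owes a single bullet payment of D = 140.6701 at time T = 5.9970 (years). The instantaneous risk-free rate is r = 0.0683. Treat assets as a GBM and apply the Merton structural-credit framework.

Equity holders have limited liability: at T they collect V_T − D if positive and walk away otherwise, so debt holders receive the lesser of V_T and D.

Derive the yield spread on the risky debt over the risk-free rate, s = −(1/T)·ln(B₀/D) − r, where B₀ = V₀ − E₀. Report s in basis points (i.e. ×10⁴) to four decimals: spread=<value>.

d₁ = [ln(V₀/D) + (r + σ²/2)T] / (σ√T)
   = [ln(263.9880/140.6701) + (0.0683 + 0.5·0.2299²)·5.9970] / (0.2299·√5.9970)
   = [0.629486 + 0.568078] / 0.562997 = 2.127124
d₂ = d₁ − σ√T = 2.127124 − 0.562997 = 1.564127
N(d₁) = 0.983295,  N(d₂) = 0.941106,  e^(−rT) = 0.663919
E₀ = V₀·N(d₁) − D·e^(−rT)·N(d₂)
   = 263.9880·0.983295 − 140.6701·0.663919·0.941106 = 171.684862
B₀ = V₀ − E₀ = 263.9880 − 171.684862 = 92.303138
spread = −(1/T)·ln(B₀/D) − r = −(1/5.9970)·ln(92.303138/140.6701) − 0.0683 = 0.00195834
in basis points: 0.00195834 × 10⁴ = 19.5834 bp

spread=19.5834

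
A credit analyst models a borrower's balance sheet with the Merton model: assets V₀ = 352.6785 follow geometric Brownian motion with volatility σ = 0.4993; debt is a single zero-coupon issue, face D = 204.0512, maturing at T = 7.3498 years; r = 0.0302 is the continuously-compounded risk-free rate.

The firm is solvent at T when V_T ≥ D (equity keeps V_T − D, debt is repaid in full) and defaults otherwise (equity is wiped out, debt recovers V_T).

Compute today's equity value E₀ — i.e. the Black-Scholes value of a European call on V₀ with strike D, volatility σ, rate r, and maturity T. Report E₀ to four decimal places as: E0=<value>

E0=240.4469

d₁ = [ln(V₀/D) + (r + σ²/2)T] / (σ√T)
   = [ln(352.6785/204.0512) + (0.0302 + 0.5·0.4993²)·7.3498] / (0.4993·√7.3498)
   = [0.547186 + 1.138118] / 1.353628 = 1.245028
d₂ = d₁ − σ√T = 1.245028 − 1.353628 = -0.108600
N(d₁) = 0.893439,  N(d₂) = 0.456760,  e^(−rT) = 0.800944
E₀ = V₀·N(d₁) − D·e^(−rT)·N(d₂)
   = 352.6785·0.893439 − 204.0512·0.800944·0.456760 = 240.446896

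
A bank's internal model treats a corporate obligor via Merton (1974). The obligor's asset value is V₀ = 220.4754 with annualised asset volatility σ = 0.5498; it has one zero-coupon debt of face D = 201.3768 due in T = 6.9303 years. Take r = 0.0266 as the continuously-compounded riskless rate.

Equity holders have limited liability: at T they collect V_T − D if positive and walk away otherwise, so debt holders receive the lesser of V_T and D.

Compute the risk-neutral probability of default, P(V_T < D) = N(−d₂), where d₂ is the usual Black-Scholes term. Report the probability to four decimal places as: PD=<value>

PD=0.7032

d₁ = [ln(V₀/D) + (r + σ²/2)T] / (σ√T)
   = [ln(220.4754/201.3768) + (0.0266 + 0.5·0.5498²)·6.9303] / (0.5498·√6.9303)
   = [0.090608 + 1.231792] / 1.447374 = 0.913655
d₂ = d₁ − σ√T = 0.913655 − 1.447374 = -0.533719
risk-neutral PD = N(−d₂) = N(0.533719) = 0.703232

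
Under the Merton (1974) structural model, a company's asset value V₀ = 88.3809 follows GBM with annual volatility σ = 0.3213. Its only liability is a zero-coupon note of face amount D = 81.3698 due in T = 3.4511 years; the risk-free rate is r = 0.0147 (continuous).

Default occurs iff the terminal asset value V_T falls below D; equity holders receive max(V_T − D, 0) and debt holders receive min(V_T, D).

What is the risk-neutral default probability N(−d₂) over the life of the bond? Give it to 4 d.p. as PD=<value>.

d₁ = [ln(V₀/D) + (r + σ²/2)T] / (σ√T)
   = [ln(88.3809/81.3698) + (0.0147 + 0.5·0.3213²)·3.4511] / (0.3213·√3.4511)
   = [0.082652 + 0.228866] / 0.596883 = 0.521907
d₂ = d₁ − σ√T = 0.521907 − 0.596883 = -0.074976
risk-neutral PD = N(−d₂) = N(0.074976) = 0.529883

PD=0.5299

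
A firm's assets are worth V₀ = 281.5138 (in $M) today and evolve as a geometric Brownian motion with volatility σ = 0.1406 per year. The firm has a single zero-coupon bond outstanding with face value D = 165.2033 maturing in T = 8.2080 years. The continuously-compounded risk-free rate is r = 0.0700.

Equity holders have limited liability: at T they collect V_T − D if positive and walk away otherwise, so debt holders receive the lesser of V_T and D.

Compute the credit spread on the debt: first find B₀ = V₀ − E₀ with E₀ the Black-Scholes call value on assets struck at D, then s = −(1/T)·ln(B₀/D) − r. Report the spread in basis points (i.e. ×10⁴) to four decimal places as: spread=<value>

d₁ = [ln(V₀/D) + (r + σ²/2)T] / (σ√T)
   = [ln(281.5138/165.2033) + (0.0700 + 0.5·0.1406²)·8.2080] / (0.1406·√8.2080)
   = [0.533005 + 0.655689] / 0.402813 = 2.950979
d₂ = d₁ − σ√T = 2.950979 − 0.402813 = 2.548165
N(d₁) = 0.998416,  N(d₂) = 0.994585,  e^(−rT) = 0.562953
E₀ = V₀·N(d₁) − D·e^(−rT)·N(d₂)
   = 281.5138·0.998416 − 165.2033·0.562953·0.994585 = 188.569876
B₀ = V₀ − E₀ = 281.5138 − 188.569876 = 92.943924
spread = −(1/T)·ln(B₀/D) − r = −(1/8.2080)·ln(92.943924/165.2033) − 0.0700 = 0.00007560
in basis points: 0.00007560 × 10⁴ = 0.7560 bp

spread=0.7560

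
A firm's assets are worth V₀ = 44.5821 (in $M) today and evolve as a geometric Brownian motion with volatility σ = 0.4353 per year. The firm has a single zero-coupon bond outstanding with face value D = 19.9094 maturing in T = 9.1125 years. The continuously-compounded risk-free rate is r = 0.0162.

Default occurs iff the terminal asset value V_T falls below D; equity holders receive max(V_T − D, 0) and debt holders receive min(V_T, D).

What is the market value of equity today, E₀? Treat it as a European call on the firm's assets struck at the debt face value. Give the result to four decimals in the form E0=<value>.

d₁ = [ln(V₀/D) + (r + σ²/2)T] / (σ√T)
   = [ln(44.5821/19.9094) + (0.0162 + 0.5·0.4353²)·9.1125] / (0.4353·√9.1125)
   = [0.806140 + 1.010968] / 1.314037 = 1.382845
d₂ = d₁ − σ√T = 1.382845 − 1.314037 = 0.068809
N(d₁) = 0.916644,  N(d₂) = 0.527429,  e^(−rT) = 0.862757
E₀ = V₀·N(d₁) − D·e^(−rT)·N(d₂)
   = 44.5821·0.916644 − 19.9094·0.862757·0.527429 = 31.806275

E0=31.8063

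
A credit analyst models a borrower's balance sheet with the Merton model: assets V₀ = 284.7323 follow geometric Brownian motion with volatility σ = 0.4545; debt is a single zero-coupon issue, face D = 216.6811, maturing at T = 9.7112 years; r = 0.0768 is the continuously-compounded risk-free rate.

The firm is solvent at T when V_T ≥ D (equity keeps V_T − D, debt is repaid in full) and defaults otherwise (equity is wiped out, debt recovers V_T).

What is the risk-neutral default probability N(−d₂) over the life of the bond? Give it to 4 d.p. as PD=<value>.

d₁ = [ln(V₀/D) + (r + σ²/2)T] / (σ√T)
   = [ln(284.7323/216.6811) + (0.0768 + 0.5·0.4545²)·9.7112] / (0.4545·√9.7112)
   = [0.273123 + 1.748843] / 1.416349 = 1.427590
d₂ = d₁ − σ√T = 1.427590 − 1.416349 = 0.011240
risk-neutral PD = N(−d₂) = N(-0.011240) = 0.495516

PD=0.4955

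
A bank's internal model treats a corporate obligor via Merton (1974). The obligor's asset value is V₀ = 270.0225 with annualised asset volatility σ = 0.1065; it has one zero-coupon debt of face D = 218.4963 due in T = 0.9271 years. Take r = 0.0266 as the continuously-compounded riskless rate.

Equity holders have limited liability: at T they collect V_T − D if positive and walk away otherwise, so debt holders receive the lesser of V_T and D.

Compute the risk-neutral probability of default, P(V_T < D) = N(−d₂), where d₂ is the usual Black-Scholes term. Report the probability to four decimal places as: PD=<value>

d₁ = [ln(V₀/D) + (r + σ²/2)T] / (σ√T)
   = [ln(270.0225/218.4963) + (0.0266 + 0.5·0.1065²)·0.9271] / (0.1065·√0.9271)
   = [0.211736 + 0.029919] / 0.102545 = 2.356582
d₂ = d₁ − σ√T = 2.356582 − 0.102545 = 2.254037
risk-neutral PD = N(−d₂) = N(-2.254037) = 0.012097

PD=0.0121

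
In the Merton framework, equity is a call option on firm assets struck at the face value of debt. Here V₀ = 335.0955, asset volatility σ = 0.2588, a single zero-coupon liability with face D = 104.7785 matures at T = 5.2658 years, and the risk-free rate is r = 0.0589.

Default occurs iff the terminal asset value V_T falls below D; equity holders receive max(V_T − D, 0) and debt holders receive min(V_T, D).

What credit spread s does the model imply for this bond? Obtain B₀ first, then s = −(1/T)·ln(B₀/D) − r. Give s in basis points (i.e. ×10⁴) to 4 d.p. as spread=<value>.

d₁ = [ln(V₀/D) + (r + σ²/2)T] / (σ√T)
   = [ln(335.0955/104.7785) + (0.0589 + 0.5·0.2588²)·5.2658] / (0.2588·√5.2658)
   = [1.162567 + 0.486501] / 0.593877 = 2.776783
d₂ = d₁ − σ√T = 2.776783 − 0.593877 = 2.182906
N(d₁) = 0.997255,  N(d₂) = 0.985479,  e^(−rT) = 0.733333
E₀ = V₀·N(d₁) − D·e^(−rT)·N(d₂)
   = 335.0955·0.997255 − 104.7785·0.733333·0.985479 = 258.453938
B₀ = V₀ − E₀ = 335.0955 − 258.453938 = 76.641562
spread = −(1/T)·ln(B₀/D) − r = −(1/5.2658)·ln(76.641562/104.7785) − 0.0589 = 0.00048491
in basis points: 0.00048491 × 10⁴ = 4.8491 bp

spread=4.8491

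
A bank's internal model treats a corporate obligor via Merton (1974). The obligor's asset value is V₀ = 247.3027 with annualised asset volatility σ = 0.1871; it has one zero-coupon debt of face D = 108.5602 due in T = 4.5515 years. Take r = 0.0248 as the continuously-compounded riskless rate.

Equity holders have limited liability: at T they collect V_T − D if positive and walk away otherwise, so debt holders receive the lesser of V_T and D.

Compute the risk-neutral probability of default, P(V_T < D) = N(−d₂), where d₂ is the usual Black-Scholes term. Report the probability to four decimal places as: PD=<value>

d₁ = [ln(V₀/D) + (r + σ²/2)T] / (σ√T)
   = [ln(247.3027/108.5602) + (0.0248 + 0.5·0.1871²)·4.5515] / (0.1871·√4.5515)
   = [0.823308 + 0.192543] / 0.399164 = 2.544949
d₂ = d₁ − σ√T = 2.544949 − 0.399164 = 2.145785
risk-neutral PD = N(−d₂) = N(-2.145785) = 0.015945

PD=0.0159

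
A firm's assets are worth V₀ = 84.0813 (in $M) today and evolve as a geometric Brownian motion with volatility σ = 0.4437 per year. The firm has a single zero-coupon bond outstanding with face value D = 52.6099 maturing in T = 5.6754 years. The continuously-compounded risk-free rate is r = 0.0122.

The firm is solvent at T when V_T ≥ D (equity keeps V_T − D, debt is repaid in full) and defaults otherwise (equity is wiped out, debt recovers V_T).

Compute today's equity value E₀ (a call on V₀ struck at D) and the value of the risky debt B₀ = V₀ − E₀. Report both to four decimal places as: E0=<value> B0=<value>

d₁ = [ln(V₀/D) + (r + σ²/2)T] / (σ√T)
   = [ln(84.0813/52.6099) + (0.0122 + 0.5·0.4437²)·5.6754] / (0.4437·√5.6754)
   = [0.468880 + 0.627897] / 1.057031 = 1.037602
d₂ = d₁ − σ√T = 1.037602 − 1.057031 = -0.019429
N(d₁) = 0.850272,  N(d₂) = 0.492249,  e^(−rT) = 0.933103
E₀ = V₀·N(d₁) − D·e^(−rT)·N(d₂)
   = 84.0813·0.850272 − 52.6099·0.933103·0.492249 = 47.327254
B₀ = V₀ − E₀ = 84.0813 − 47.327254 = 36.754046

E0=47.3273 B0=36.7540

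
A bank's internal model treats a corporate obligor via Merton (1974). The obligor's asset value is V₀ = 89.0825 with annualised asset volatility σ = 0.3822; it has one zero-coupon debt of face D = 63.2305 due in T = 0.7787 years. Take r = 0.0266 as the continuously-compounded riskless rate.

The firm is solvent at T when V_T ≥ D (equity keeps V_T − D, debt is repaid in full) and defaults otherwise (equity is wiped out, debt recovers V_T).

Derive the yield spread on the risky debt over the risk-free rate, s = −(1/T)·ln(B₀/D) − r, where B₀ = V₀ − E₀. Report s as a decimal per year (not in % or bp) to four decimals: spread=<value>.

d₁ = [ln(V₀/D) + (r + σ²/2)T] / (σ√T)
   = [ln(89.0825/63.2305) + (0.0266 + 0.5·0.3822²)·0.7787] / (0.3822·√0.7787)
   = [0.342776 + 0.077588] / 0.337268 = 1.246380
d₂ = d₁ − σ√T = 1.246380 − 0.337268 = 0.909111
N(d₁) = 0.893687,  N(d₂) = 0.818354,  e^(−rT) = 0.979500
E₀ = V₀·N(d₁) − D·e^(−rT)·N(d₂)
   = 89.0825·0.893687 − 63.2305·0.979500·0.818354 = 28.927755
B₀ = V₀ − E₀ = 89.0825 − 28.927755 = 60.154745
spread = −(1/T)·ln(B₀/D) − r = −(1/0.7787)·ln(60.154745/63.2305) − 0.0266 = 0.03743809

spread=0.0374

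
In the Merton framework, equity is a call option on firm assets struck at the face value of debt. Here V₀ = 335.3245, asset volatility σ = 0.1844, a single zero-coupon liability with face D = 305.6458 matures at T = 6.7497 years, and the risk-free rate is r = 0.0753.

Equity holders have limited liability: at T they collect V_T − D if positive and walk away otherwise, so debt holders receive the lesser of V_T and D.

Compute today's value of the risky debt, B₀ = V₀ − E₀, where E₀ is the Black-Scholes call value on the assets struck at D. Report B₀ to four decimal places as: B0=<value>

d₁ = [ln(V₀/D) + (r + σ²/2)T] / (σ√T)
   = [ln(335.3245/305.6458) + (0.0753 + 0.5·0.1844²)·6.7497] / (0.1844·√6.7497)
   = [0.092672 + 0.623009] / 0.479075 = 1.493881
d₂ = d₁ − σ√T = 1.493881 − 0.479075 = 1.014806
N(d₁) = 0.932397,  N(d₂) = 0.844901,  e^(−rT) = 0.601546
E₀ = V₀·N(d₁) − D·e^(−rT)·N(d₂)
   = 335.3245·0.932397 − 305.6458·0.601546·0.844901 = 157.311964
B₀ = V₀ − E₀ = 335.3245 − 157.311964 = 178.012536

B0=178.0125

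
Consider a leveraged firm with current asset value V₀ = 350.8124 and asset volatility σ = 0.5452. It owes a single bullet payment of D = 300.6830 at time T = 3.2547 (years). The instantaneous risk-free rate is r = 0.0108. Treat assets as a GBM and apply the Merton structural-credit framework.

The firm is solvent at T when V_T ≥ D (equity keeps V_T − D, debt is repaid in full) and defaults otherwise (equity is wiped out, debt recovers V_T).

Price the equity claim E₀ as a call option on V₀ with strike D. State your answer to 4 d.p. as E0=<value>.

E0=153.2007

d₁ = [ln(V₀/D) + (r + σ²/2)T] / (σ√T)
   = [ln(350.8124/300.6830) + (0.0108 + 0.5·0.5452²)·3.2547] / (0.5452·√3.2547)
   = [0.154195 + 0.518869] / 0.983584 = 0.684298
d₂ = d₁ − σ√T = 0.684298 − 0.983584 = -0.299286
N(d₁) = 0.753106,  N(d₂) = 0.382361,  e^(−rT) = 0.965460
E₀ = V₀·N(d₁) − D·e^(−rT)·N(d₂)
   = 350.8124·0.753106 − 300.6830·0.965460·0.382361 = 153.200698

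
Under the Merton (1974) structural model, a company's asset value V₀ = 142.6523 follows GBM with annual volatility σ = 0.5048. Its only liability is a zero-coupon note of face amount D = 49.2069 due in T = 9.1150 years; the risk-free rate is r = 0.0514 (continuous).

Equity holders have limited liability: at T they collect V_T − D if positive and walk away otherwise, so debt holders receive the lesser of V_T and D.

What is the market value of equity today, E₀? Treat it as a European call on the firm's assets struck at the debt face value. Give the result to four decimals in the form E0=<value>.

E0=118.7876

d₁ = [ln(V₀/D) + (r + σ²/2)T] / (σ√T)
   = [ln(142.6523/49.2069) + (0.0514 + 0.5·0.5048²)·9.1150] / (0.5048·√9.1150)
   = [1.064376 + 1.629867] / 1.524045 = 1.767824
d₂ = d₁ − σ√T = 1.767824 − 1.524045 = 0.243780
N(d₁) = 0.961455,  N(d₂) = 0.596299,  e^(−rT) = 0.625934
E₀ = V₀·N(d₁) − D·e^(−rT)·N(d₂)
   = 142.6523·0.961455 − 49.2069·0.625934·0.596299 = 118.787580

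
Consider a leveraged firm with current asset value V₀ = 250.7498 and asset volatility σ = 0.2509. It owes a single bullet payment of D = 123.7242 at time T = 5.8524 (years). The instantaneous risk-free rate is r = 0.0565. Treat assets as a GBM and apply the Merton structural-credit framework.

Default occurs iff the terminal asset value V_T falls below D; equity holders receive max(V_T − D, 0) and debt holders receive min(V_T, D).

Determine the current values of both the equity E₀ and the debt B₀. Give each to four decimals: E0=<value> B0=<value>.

d₁ = [ln(V₀/D) + (r + σ²/2)T] / (σ√T)
   = [ln(250.7498/123.7242) + (0.0565 + 0.5·0.2509²)·5.8524] / (0.2509·√5.8524)
   = [0.706401 + 0.514867] / 0.606971 = 2.012071
d₂ = d₁ − σ√T = 2.012071 − 0.606971 = 1.405100
N(d₁) = 0.977894,  N(d₂) = 0.920004,  e^(−rT) = 0.718449
E₀ = V₀·N(d₁) − D·e^(−rT)·N(d₂)
   = 250.7498·0.977894 − 123.7242·0.718449·0.920004 = 163.427925
B₀ = V₀ − E₀ = 250.7498 − 163.427925 = 87.321875

E0=163.4279 B0=87.3219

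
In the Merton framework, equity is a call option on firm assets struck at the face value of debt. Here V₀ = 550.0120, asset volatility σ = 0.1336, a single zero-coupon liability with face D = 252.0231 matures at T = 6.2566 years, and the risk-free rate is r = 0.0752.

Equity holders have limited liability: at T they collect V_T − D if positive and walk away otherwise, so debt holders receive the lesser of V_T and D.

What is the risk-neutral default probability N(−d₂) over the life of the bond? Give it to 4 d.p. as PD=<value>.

PD=0.0002

d₁ = [ln(V₀/D) + (r + σ²/2)T] / (σ√T)
   = [ln(550.0120/252.0231) + (0.0752 + 0.5·0.1336²)·6.2566] / (0.1336·√6.2566)
   = [0.780419 + 0.526333] / 0.334176 = 3.910369
d₂ = d₁ − σ√T = 3.910369 − 0.334176 = 3.576192
risk-neutral PD = N(−d₂) = N(-3.576192) = 0.000174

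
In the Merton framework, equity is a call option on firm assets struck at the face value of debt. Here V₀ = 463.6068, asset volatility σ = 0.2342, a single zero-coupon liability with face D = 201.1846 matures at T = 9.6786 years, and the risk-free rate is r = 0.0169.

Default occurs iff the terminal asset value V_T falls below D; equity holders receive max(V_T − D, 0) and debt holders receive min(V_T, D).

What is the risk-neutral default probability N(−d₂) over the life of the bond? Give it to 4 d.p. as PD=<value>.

d₁ = [ln(V₀/D) + (r + σ²/2)T] / (σ√T)
   = [ln(463.6068/201.1846) + (0.0169 + 0.5·0.2342²)·9.6786] / (0.2342·√9.6786)
   = [0.834814 + 0.429002] / 0.728607 = 1.734566
d₂ = d₁ − σ√T = 1.734566 − 0.728607 = 1.005959
risk-neutral PD = N(−d₂) = N(-1.005959) = 0.157218

PD=0.1572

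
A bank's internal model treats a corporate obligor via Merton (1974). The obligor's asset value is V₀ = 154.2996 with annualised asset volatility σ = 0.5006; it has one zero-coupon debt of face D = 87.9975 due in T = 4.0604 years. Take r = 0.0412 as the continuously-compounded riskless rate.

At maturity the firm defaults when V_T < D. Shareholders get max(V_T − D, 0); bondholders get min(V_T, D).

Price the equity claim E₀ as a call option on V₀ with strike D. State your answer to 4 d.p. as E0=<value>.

d₁ = [ln(V₀/D) + (r + σ²/2)T] / (σ√T)
   = [ln(154.2996/87.9975) + (0.0412 + 0.5·0.5006²)·4.0604] / (0.5006·√4.0604)
   = [0.561588 + 0.676057] / 1.008731 = 1.226933
d₂ = d₁ − σ√T = 1.226933 − 1.008731 = 0.218202
N(d₁) = 0.890076,  N(d₂) = 0.586364,  e^(−rT) = 0.845956
E₀ = V₀·N(d₁) − D·e^(−rT)·N(d₂)
   = 154.2996·0.890076 − 87.9975·0.845956·0.586364 = 93.688278

E0=93.6883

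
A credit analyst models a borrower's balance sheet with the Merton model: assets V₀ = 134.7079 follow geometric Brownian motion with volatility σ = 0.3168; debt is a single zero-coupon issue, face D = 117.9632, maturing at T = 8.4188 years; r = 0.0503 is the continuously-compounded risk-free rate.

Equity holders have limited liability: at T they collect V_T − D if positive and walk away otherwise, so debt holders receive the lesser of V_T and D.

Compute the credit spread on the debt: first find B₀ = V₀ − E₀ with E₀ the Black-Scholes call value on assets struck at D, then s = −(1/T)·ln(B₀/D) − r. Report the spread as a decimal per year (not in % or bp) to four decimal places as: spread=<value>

d₁ = [ln(V₀/D) + (r + σ²/2)T] / (σ√T)
   = [ln(134.7079/117.9632) + (0.0503 + 0.5·0.3168²)·8.4188] / (0.3168·√8.4188)
   = [0.132736 + 0.845930] / 0.919201 = 1.064693
d₂ = d₁ − σ√T = 1.064693 − 0.919201 = 0.145493
N(d₁) = 0.856493,  N(d₂) = 0.557839,  e^(−rT) = 0.654774
E₀ = V₀·N(d₁) − D·e^(−rT)·N(d₂)
   = 134.7079·0.856493 − 117.9632·0.654774·0.557839 = 72.289280
B₀ = V₀ − E₀ = 134.7079 − 72.289280 = 62.418620
spread = −(1/T)·ln(B₀/D) − r = −(1/8.4188)·ln(62.418620/117.9632) − 0.0503 = 0.02530568

spread=0.0253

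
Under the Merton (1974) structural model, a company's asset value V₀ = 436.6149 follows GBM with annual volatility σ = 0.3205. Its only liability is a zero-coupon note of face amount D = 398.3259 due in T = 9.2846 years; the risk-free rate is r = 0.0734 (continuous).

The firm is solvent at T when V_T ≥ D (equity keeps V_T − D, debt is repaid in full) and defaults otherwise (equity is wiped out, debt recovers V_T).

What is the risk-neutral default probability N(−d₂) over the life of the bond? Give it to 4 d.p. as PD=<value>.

PD=0.3807

d₁ = [ln(V₀/D) + (r + σ²/2)T] / (σ√T)
   = [ln(436.6149/398.3259) + (0.0734 + 0.5·0.3205²)·9.2846] / (0.3205·√9.2846)
   = [0.091781 + 1.158348] / 0.976584 = 1.280104
d₂ = d₁ − σ√T = 1.280104 − 0.976584 = 0.303520
risk-neutral PD = N(−d₂) = N(-0.303520) = 0.380747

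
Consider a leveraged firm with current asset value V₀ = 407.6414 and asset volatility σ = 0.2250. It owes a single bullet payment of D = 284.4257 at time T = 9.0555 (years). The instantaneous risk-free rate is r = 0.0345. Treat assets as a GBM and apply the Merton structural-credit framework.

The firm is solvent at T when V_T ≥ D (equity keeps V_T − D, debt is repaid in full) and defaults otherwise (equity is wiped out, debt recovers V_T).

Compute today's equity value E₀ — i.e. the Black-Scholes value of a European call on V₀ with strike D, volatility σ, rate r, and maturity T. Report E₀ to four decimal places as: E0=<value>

d₁ = [ln(V₀/D) + (r + σ²/2)T] / (σ√T)
   = [ln(407.6414/284.4257) + (0.0345 + 0.5·0.2250²)·9.0555] / (0.2250·√9.0555)
   = [0.359916 + 0.541632] / 0.677078 = 1.331527
d₂ = d₁ − σ√T = 1.331527 − 0.677078 = 0.654449
N(d₁) = 0.908492,  N(d₂) = 0.743589,  e^(−rT) = 0.731678
E₀ = V₀·N(d₁) − D·e^(−rT)·N(d₂)
   = 407.6414·0.908492 − 284.4257·0.731678·0.743589 = 215.592242

E0=215.5922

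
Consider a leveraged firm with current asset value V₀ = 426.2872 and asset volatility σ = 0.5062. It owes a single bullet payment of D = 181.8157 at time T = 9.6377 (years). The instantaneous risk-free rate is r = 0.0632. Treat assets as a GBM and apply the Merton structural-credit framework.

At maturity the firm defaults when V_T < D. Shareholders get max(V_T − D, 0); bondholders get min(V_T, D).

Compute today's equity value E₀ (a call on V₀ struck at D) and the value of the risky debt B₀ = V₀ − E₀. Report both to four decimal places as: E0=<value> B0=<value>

d₁ = [ln(V₀/D) + (r + σ²/2)T] / (σ√T)
   = [ln(426.2872/181.8157) + (0.0632 + 0.5·0.5062²)·9.6377] / (0.5062·√9.6377)
   = [0.852120 + 1.843877] / 1.571480 = 1.715578
d₂ = d₁ − σ√T = 1.715578 − 1.571480 = 0.144098
N(d₁) = 0.956880,  N(d₂) = 0.557289,  e^(−rT) = 0.543839
E₀ = V₀·N(d₁) − D·e^(−rT)·N(d₂)
   = 426.2872·0.956880 − 181.8157·0.543839·0.557289 = 352.802046
B₀ = V₀ − E₀ = 426.2872 − 352.802046 = 73.485154

E0=352.8020 B0=73.4852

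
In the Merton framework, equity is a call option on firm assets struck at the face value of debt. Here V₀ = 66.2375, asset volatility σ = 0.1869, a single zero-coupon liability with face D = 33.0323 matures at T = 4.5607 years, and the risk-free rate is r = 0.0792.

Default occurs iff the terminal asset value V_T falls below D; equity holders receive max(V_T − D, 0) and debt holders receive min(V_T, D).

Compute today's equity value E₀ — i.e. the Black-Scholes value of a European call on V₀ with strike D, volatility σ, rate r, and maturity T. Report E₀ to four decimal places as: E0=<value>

d₁ = [ln(V₀/D) + (r + σ²/2)T] / (σ√T)
   = [ln(66.2375/33.0323) + (0.0792 + 0.5·0.1869²)·4.5607] / (0.1869·√4.5607)
   = [0.695761 + 0.440864] / 0.399140 = 2.847685
d₂ = d₁ − σ√T = 2.847685 − 0.399140 = 2.448546
N(d₁) = 0.997798,  N(d₂) = 0.992828,  e^(−rT) = 0.696834
E₀ = V₀·N(d₁) − D·e^(−rT)·N(d₂)
   = 66.2375·0.997798 − 33.0323·0.696834·0.992828 = 43.238685

E0=43.2387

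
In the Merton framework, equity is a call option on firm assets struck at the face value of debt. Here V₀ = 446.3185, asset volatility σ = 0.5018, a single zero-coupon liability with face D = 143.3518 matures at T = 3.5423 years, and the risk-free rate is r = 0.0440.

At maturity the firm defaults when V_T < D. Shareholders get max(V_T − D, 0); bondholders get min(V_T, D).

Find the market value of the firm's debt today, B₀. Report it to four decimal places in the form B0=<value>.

B0=114.6173

d₁ = [ln(V₀/D) + (r + σ²/2)T] / (σ√T)
   = [ln(446.3185/143.3518) + (0.0440 + 0.5·0.5018²)·3.5423] / (0.5018·√3.5423)
   = [1.135731 + 0.601843] / 0.944438 = 1.839797
d₂ = d₁ − σ√T = 1.839797 − 0.944438 = 0.895359
N(d₁) = 0.967101,  N(d₂) = 0.814702,  e^(−rT) = 0.855678
E₀ = V₀·N(d₁) − D·e^(−rT)·N(d₂)
   = 446.3185·0.967101 − 143.3518·0.855678·0.814702 = 331.701229
B₀ = V₀ − E₀ = 446.3185 − 331.701229 = 114.617271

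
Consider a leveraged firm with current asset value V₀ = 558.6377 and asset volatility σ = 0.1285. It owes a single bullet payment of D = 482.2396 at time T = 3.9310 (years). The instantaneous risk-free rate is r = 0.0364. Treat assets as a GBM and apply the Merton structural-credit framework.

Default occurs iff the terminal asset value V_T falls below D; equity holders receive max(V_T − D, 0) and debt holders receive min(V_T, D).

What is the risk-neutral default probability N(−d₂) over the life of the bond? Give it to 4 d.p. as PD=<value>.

d₁ = [ln(V₀/D) + (r + σ²/2)T] / (σ√T)
   = [ln(558.6377/482.2396) + (0.0364 + 0.5·0.1285²)·3.9310] / (0.1285·√3.9310)
   = [0.147060 + 0.175543] / 0.254774 = 1.266234
d₂ = d₁ − σ√T = 1.266234 − 0.254774 = 1.011461
risk-neutral PD = N(−d₂) = N(-1.011461) = 0.155898

PD=0.1559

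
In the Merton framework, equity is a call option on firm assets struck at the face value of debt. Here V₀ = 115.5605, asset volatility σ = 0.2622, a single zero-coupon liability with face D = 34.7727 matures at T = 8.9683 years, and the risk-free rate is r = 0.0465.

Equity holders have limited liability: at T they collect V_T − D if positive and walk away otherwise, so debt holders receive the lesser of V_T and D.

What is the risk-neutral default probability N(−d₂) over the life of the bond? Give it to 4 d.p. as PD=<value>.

d₁ = [ln(V₀/D) + (r + σ²/2)T] / (σ√T)
   = [ln(115.5605/34.7727) + (0.0465 + 0.5·0.2622²)·8.9683] / (0.2622·√8.9683)
   = [1.200962 + 0.725306] / 0.785213 = 2.453177
d₂ = d₁ − σ√T = 2.453177 − 0.785213 = 1.667964
risk-neutral PD = N(−d₂) = N(-1.667964) = 0.047661

PD=0.0477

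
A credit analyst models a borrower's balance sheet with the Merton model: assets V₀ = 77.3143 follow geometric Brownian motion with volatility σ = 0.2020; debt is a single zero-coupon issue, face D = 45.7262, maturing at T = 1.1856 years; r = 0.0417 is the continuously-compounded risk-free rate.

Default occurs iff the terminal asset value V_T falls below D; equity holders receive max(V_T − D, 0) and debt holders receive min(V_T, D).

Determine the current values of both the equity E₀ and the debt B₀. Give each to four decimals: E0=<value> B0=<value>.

E0=33.8117 B0=43.5026

d₁ = [ln(V₀/D) + (r + σ²/2)T] / (σ√T)
   = [ln(77.3143/45.7262) + (0.0417 + 0.5·0.2020²)·1.1856] / (0.2020·√1.1856)
   = [0.525207 + 0.073628] / 0.219948 = 2.722621
d₂ = d₁ − σ√T = 2.722621 − 0.219948 = 2.502673
N(d₁) = 0.996762,  N(d₂) = 0.993837,  e^(−rT) = 0.951763
E₀ = V₀·N(d₁) − D·e^(−rT)·N(d₂)
   = 77.3143·0.996762 − 45.7262·0.951763·0.993837 = 33.811655
B₀ = V₀ − E₀ = 77.3143 − 33.811655 = 43.502645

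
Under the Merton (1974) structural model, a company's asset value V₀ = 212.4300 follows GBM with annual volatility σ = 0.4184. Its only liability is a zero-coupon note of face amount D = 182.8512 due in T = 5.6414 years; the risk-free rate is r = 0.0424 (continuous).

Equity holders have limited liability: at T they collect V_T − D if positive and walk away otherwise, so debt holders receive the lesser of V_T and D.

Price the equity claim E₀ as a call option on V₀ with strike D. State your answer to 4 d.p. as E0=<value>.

d₁ = [ln(V₀/D) + (r + σ²/2)T] / (σ√T)
   = [ln(212.4300/182.8512) + (0.0424 + 0.5·0.4184²)·5.6414] / (0.4184·√5.6414)
   = [0.149940 + 0.732983] / 0.993768 = 0.888460
d₂ = d₁ − σ√T = 0.888460 − 0.993768 = -0.105309
N(d₁) = 0.812853,  N(d₂) = 0.458065,  e^(−rT) = 0.787261
E₀ = V₀·N(d₁) − D·e^(−rT)·N(d₂)
   = 212.4300·0.812853 − 182.8512·0.787261·0.458065 = 106.735140

E0=106.7351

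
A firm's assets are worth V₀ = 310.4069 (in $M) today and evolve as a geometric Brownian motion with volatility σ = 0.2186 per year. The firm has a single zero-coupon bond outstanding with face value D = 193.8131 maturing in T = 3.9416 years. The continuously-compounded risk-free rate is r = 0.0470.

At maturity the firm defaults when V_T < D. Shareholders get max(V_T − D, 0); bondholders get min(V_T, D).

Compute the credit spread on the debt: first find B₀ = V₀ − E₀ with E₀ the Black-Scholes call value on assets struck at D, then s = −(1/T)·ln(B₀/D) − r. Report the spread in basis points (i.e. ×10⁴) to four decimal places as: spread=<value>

spread=43.2084

d₁ = [ln(V₀/D) + (r + σ²/2)T] / (σ√T)
   = [ln(310.4069/193.8131) + (0.0470 + 0.5·0.2186²)·3.9416] / (0.2186·√3.9416)
   = [0.470990 + 0.279432] / 0.433997 = 1.729095
d₂ = d₁ − σ√T = 1.729095 − 0.433997 = 1.295098
N(d₁) = 0.958104,  N(d₂) = 0.902357,  e^(−rT) = 0.830892
E₀ = V₀·N(d₁) − D·e^(−rT)·N(d₂)
   = 310.4069·0.958104 − 193.8131·0.830892·0.902357 = 152.088522
B₀ = V₀ − E₀ = 310.4069 − 152.088522 = 158.318378
spread = −(1/T)·ln(B₀/D) − r = −(1/3.9416)·ln(158.318378/193.8131) − 0.0470 = 0.00432084
in basis points: 0.00432084 × 10⁴ = 43.2084 bp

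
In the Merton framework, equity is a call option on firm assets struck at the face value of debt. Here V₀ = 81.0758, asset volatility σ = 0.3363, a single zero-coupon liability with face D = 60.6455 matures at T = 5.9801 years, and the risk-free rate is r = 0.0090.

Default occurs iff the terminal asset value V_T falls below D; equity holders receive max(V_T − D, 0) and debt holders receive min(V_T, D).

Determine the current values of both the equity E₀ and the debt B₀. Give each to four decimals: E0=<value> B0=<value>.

E0=35.6874 B0=45.3884

d₁ = [ln(V₀/D) + (r + σ²/2)T] / (σ√T)
   = [ln(81.0758/60.6455) + (0.0090 + 0.5·0.3363²)·5.9801] / (0.3363·√5.9801)
   = [0.290339 + 0.391989] / 0.822396 = 0.829683
d₂ = d₁ − σ√T = 0.829683 − 0.822396 = 0.007286
N(d₁) = 0.796641,  N(d₂) = 0.502907,  e^(−rT) = 0.947602
E₀ = V₀·N(d₁) − D·e^(−rT)·N(d₂)
   = 81.0758·0.796641 − 60.6455·0.947602·0.502907 = 35.687354
B₀ = V₀ − E₀ = 81.0758 − 35.687354 = 45.388446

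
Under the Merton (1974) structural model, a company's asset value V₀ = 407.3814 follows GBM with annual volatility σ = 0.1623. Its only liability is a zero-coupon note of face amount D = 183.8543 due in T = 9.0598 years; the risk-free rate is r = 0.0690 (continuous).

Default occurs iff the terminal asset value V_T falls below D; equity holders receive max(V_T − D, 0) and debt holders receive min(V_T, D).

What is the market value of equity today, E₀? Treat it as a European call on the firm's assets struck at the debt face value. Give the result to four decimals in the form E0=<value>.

d₁ = [ln(V₀/D) + (r + σ²/2)T] / (σ√T)
   = [ln(407.3814/183.8543) + (0.0690 + 0.5·0.1623²)·9.0598] / (0.1623·√9.0598)
   = [0.795606 + 0.744450] / 0.488515 = 3.152526
d₂ = d₁ − σ√T = 3.152526 − 0.488515 = 2.664011
N(d₁) = 0.999191,  N(d₂) = 0.996139,  e^(−rT) = 0.535194
E₀ = V₀·N(d₁) − D·e^(−rT)·N(d₂)
   = 407.3814·0.999191 − 183.8543·0.535194·0.996139 = 309.033890

E0=309.0339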